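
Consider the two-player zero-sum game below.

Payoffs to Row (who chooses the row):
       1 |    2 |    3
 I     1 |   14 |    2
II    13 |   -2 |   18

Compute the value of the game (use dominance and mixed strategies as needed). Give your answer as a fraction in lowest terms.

Column 3 is strictly dominated by 1 for Column (it gives Row more in every row).
The remaining 2×2 game on (I, II) × (1, 2) has no saddle point. Let Row play I with probability p; indifference gives p + 13(1−p) = 14p − 2(1−p), so p = 15/28.
Similarly Column's optimal q on 1 is 4/7, and the value is 1·(4/7) + (14)·(3/7) = 46/7.

46/7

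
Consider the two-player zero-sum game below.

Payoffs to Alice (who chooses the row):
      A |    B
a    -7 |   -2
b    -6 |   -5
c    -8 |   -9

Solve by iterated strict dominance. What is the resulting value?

-6

Row c is strictly dominated by row a (-7>-8, -2>-9); eliminate c.
Column B is strictly dominated by A for Bob (-7<-2, -6<-5); eliminate B.
Row a is strictly dominated by row b (-6>-7); eliminate a.
Only (b, A) remains, with payoff -6.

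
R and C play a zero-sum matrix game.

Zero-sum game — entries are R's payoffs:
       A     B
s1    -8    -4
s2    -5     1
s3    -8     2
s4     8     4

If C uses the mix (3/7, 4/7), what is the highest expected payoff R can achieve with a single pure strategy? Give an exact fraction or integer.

40/7

s1: (-8)·(3/7) + (-4)·(4/7) = -40/7.
s2: (-5)·(3/7) + (1)·(4/7) = -11/7.
s3: (-8)·(3/7) + (2)·(4/7) = -16/7.
s4: (8)·(3/7) + (4)·(4/7) = 40/7.
The best pure response is s4 with expected payoff 40/7.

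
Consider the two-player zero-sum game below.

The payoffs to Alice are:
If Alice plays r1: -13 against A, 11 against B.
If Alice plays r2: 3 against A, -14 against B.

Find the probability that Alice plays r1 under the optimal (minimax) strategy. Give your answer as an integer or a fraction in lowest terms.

17/41

Row minima are -13 and -14, so Alice's maximin is -13; column maxima are 3 and 11, so Bob's minimax is 3. These differ, so the equilibrium is in mixed strategies.
Let Alice play r1 with probability p. Bob is indifferent when −13p + 3(1−p) = 11p − 14(1−p), giving p = 17/41.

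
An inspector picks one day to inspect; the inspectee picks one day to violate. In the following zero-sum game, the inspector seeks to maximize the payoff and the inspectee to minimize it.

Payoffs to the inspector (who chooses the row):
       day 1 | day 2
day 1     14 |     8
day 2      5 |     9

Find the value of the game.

43/5

Row minima are 8 and 5, so the inspector's maximin is 8; column maxima are 14 and 9, so the inspectee's minimax is 9. These differ, so the equilibrium is in mixed strategies.
Let the inspector play day 1 with probability p. The inspectee is indifferent when 14p + 5(1−p) = 8p + 9(1−p), giving p = 2/5.
Let the inspectee play day 1 with probability q. The inspector is indifferent when 14q + 8(1−q) = 5q + 9(1−q), giving q = 1/10.
The value is 14·(1/10) + (8)·(9/10) = 43/5.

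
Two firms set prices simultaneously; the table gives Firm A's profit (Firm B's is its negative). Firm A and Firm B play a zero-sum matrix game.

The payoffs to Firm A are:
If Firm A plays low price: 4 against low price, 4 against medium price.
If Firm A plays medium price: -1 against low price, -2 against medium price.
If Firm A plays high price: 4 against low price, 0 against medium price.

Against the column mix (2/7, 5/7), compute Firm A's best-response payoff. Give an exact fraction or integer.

low price: (4)·(2/7) + (4)·(5/7) = 4.
medium price: (-1)·(2/7) + (-2)·(5/7) = -12/7.
high price: (4)·(2/7) + (0)·(5/7) = 8/7.
The best pure response is low price with expected payoff 4.

4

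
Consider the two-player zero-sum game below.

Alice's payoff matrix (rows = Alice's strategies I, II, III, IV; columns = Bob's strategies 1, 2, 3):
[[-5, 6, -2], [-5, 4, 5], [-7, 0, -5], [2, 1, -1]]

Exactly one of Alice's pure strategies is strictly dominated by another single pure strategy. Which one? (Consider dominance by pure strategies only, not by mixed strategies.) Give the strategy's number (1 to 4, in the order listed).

Compare III with I: -5 > -7, 6 > 0, -2 > -5.
So I strictly dominates III for Alice; III is strictly dominated.

3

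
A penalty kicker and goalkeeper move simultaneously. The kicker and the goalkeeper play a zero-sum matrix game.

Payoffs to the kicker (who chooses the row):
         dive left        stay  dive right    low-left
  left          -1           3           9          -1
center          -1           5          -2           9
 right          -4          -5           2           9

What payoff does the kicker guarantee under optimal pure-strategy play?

-1

Row minima: -1, -2, -5 → the kicker's maximin is -1.
Column maxima: -1, 5, 9, 9 → the goalkeeper's minimax is -1.
They coincide at (left, dive left), so the value is -1.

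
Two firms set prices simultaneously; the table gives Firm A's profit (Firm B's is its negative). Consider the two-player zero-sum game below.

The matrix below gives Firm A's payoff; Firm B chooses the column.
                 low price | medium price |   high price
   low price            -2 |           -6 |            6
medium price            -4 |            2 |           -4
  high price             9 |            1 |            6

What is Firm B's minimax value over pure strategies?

The worst case (largest entry) in each column is low price: 9, medium price: 2, high price: 6.
The best (smallest) of these is 2.

2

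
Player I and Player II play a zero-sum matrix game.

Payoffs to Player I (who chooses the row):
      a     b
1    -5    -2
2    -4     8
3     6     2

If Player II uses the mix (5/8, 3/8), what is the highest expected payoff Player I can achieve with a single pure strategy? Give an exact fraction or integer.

9/2

1: (-5)·(5/8) + (-2)·(3/8) = -31/8.
2: (-4)·(5/8) + (8)·(3/8) = 1/2.
3: (6)·(5/8) + (2)·(3/8) = 9/2.
The best pure response is 3 with expected payoff 9/2.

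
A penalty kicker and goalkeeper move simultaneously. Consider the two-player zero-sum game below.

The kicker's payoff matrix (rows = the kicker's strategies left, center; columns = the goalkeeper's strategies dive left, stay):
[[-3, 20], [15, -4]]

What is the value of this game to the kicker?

Row minima are -3 and -4, so the kicker's maximin is -3; column maxima are 15 and 20, so the goalkeeper's minimax is 15. These differ, so the equilibrium is in mixed strategies.
Let the kicker play left with probability p. The goalkeeper is indifferent when −3p + 15(1−p) = 20p − 4(1−p), giving p = 19/42.
Let the goalkeeper play dive left with probability q. The kicker is indifferent when −3q + 20(1−q) = 15q − 4(1−q), giving q = 4/7.
The value is -3·(4/7) + (20)·(3/7) = 48/7.

48/7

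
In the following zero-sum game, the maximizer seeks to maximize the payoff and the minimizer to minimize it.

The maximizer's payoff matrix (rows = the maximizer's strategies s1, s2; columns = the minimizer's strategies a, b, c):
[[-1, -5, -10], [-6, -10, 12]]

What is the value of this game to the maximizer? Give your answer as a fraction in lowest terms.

-160/27

Column a is strictly dominated by b for the minimizer (it gives the maximizer more in every row).
The remaining 2×2 game on (s1, s2) × (b, c) has no saddle point. Let the maximizer play s1 with probability p; indifference gives −5p − 10(1−p) = −10p + 12(1−p), so p = 22/27.
Similarly the minimizer's optimal q on b is 22/27, and the value is -5·(22/27) + (-10)·(5/27) = -160/27.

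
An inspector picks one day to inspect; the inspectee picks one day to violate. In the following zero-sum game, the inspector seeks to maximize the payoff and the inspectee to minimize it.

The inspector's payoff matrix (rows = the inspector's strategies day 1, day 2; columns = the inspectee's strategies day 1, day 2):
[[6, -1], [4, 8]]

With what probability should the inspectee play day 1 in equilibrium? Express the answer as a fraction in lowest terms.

9/11

Row minima are -1 and 4, so the inspector's maximin is 4; column maxima are 6 and 8, so the inspectee's minimax is 6. These differ, so the equilibrium is in mixed strategies.
Let the inspectee play day 1 with probability q. The inspector is indifferent when 6q − (1−q) = 4q + 8(1−q), giving q = 9/11.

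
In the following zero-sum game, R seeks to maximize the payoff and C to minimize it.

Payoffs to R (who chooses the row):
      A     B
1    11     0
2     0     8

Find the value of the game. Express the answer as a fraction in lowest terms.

88/19

Row minima are 0 and 0, so R's maximin is 0; column maxima are 11 and 8, so C's minimax is 8. These differ, so the equilibrium is in mixed strategies.
Let R play 1 with probability p. C is indifferent when 11p = 8(1−p), giving p = 8/19.
Let C play A with probability q. R is indifferent when 11q = 8(1−q), giving q = 8/19.
The value is 11·(8/19) + (0)·(11/19) = 88/19.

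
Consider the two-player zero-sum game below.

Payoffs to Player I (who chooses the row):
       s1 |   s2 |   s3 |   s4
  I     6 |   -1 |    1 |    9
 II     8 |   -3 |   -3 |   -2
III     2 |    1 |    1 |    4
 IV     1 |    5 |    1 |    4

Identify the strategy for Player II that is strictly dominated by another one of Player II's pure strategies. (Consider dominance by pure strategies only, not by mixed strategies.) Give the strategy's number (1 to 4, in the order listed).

4

Player II prefers columns that give Player I less. Compare s4 with s3: 1 < 9, -3 < -2, 1 < 4, 1 < 4.
So s3 strictly dominates s4 for Player II; s4 is strictly dominated.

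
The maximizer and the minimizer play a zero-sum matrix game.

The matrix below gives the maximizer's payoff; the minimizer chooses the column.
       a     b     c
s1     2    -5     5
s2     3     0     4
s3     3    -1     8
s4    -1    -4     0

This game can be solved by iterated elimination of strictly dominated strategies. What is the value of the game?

0

Column c is strictly dominated by a for the minimizer (2<5, 3<4, 3<8, -1<0); eliminate c.
Column a is strictly dominated by b for the minimizer (-5<2, 0<3, -1<3, -4<-1); eliminate a.
Row s3 is strictly dominated by row s2 (0>-1); eliminate s3.
Row s4 is strictly dominated by row s2 (0>-4); eliminate s4.
Row s1 is strictly dominated by row s2 (0>-5); eliminate s1.
Only (s2, b) remains, with payoff 0.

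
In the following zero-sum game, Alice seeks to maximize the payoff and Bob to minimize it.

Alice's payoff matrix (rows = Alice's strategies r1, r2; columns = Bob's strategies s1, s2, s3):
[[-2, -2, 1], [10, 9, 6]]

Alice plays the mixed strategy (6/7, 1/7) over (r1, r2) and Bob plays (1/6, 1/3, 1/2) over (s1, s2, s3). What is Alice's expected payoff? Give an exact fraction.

2/3

Against (1/6, 1/3, 1/2), each row's expected payoff is r1: -1/2; r2: 23/3.
Taking the (6/7, 1/7)-weighted average: (6/7)·(-1/2) + (1/7)·(23/3) = 2/3.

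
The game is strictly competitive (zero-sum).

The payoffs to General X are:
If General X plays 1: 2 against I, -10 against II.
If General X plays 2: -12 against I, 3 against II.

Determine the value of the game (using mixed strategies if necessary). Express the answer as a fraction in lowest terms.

-38/9

Row minima are -10 and -12, so General X's maximin is -10; column maxima are 2 and 3, so General Y's minimax is 2. These differ, so the equilibrium is in mixed strategies.
Let General X play 1 with probability p. General Y is indifferent when 2p − 12(1−p) = −10p + 3(1−p), giving p = 5/9.
Let General Y play I with probability q. General X is indifferent when 2q − 10(1−q) = −12q + 3(1−q), giving q = 13/27.
The value is 2·(13/27) + (-10)·(14/27) = -38/9.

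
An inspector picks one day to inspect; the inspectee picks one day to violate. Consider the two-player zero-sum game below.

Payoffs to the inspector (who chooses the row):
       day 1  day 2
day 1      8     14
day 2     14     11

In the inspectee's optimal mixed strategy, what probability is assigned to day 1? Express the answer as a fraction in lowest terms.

Row minima are 8 and 11, so the inspector's maximin is 11; column maxima are 14 and 14, so the inspectee's minimax is 14. These differ, so the equilibrium is in mixed strategies.
Let the inspectee play day 1 with probability q. The inspector is indifferent when 8q + 14(1−q) = 14q + 11(1−q), giving q = 1/3.

1/3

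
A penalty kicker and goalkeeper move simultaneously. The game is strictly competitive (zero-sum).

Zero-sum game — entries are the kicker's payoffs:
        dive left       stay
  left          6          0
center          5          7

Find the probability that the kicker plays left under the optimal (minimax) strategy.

Row minima are 0 and 5, so the kicker's maximin is 5; column maxima are 6 and 7, so the goalkeeper's minimax is 6. These differ, so the equilibrium is in mixed strategies.
Let the kicker play left with probability p. The goalkeeper is indifferent when 6p + 5(1−p) = 7(1−p), giving p = 1/4.

1/4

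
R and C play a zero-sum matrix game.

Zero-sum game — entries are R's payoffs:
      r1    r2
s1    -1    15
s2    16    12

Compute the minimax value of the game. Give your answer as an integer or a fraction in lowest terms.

63/5

Row minima are -1 and 12, so R's maximin is 12; column maxima are 16 and 15, so C's minimax is 15. These differ, so the equilibrium is in mixed strategies.
Let R play s1 with probability p. C is indifferent when −p + 16(1−p) = 15p + 12(1−p), giving p = 1/5.
Let C play r1 with probability q. R is indifferent when −q + 15(1−q) = 16q + 12(1−q), giving q = 3/20.
The value is -1·(3/20) + (15)·(17/20) = 63/5.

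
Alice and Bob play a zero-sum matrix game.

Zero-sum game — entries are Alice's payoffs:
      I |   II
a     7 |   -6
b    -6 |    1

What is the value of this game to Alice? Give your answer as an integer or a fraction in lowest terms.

Row minima are -6 and -6, so Alice's maximin is -6; column maxima are 7 and 1, so Bob's minimax is 1. These differ, so the equilibrium is in mixed strategies.
Let Alice play a with probability p. Bob is indifferent when 7p − 6(1−p) = −6p + (1−p), giving p = 7/20.
Let Bob play I with probability q. Alice is indifferent when 7q − 6(1−q) = −6q + (1−q), giving q = 7/20.
The value is 7·(7/20) + (-6)·(13/20) = -29/20.

-29/20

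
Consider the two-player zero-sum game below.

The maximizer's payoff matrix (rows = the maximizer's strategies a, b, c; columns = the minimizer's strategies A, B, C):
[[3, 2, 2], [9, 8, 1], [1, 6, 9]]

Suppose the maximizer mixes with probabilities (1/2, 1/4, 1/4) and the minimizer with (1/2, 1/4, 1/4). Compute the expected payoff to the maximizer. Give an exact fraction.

Against (1/2, 1/4, 1/4), each row's expected payoff is a: 5/2; b: 27/4; c: 17/4.
Taking the (1/2, 1/4, 1/4)-weighted average: (1/2)·(5/2) + (1/4)·(27/4) + (1/4)·(17/4) = 4.

4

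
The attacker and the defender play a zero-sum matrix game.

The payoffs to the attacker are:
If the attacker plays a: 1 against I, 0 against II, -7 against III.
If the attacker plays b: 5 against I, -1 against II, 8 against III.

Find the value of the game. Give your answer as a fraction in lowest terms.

Column I is strictly dominated by II for the defender (it gives the attacker more in every row).
The remaining 2×2 game on (a, b) × (II, III) has no saddle point. Let the attacker play a with probability p; indifference gives −(1−p) = −7p + 8(1−p), so p = 9/16.
Similarly the defender's optimal q on II is 15/16, and the value is 0·(15/16) + (-7)·(1/16) = -7/16.

-7/16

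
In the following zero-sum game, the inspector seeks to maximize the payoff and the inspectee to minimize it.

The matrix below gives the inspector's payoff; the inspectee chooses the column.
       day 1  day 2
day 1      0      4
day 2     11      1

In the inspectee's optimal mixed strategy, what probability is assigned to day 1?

3/14

Row minima are 0 and 1, so the inspector's maximin is 1; column maxima are 11 and 4, so the inspectee's minimax is 4. These differ, so the equilibrium is in mixed strategies.
Let the inspectee play day 1 with probability q. The inspector is indifferent when 4(1−q) = 11q + (1−q), giving q = 3/14.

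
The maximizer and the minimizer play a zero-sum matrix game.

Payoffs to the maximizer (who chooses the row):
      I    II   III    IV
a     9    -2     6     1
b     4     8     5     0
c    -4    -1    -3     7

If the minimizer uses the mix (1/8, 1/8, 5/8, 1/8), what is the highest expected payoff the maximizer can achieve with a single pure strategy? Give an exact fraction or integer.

a: (9)·(1/8) + (-2)·(1/8) + (6)·(5/8) + (1)·(1/8) = 19/4.
b: (4)·(1/8) + (8)·(1/8) + (5)·(5/8) + (0)·(1/8) = 37/8.
c: (-4)·(1/8) + (-1)·(1/8) + (-3)·(5/8) + (7)·(1/8) = -13/8.
The best pure response is a with expected payoff 19/4.

19/4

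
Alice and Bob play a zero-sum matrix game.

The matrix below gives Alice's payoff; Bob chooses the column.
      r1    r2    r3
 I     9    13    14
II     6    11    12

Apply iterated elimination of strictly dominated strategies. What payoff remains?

Column r3 is strictly dominated by r1 for Bob (9<14, 6<12); eliminate r3.
Row II is strictly dominated by row I (9>6, 13>11); eliminate II.
Column r2 is strictly dominated by r1 for Bob (9<13); eliminate r2.
Only (I, r1) remains, with payoff 9.

9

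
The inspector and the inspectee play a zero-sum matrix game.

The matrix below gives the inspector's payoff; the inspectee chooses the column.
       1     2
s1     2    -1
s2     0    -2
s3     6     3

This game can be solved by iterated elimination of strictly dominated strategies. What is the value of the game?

3

Row s1 is strictly dominated by row s3 (6>2, 3>-1); eliminate s1.
Column 1 is strictly dominated by 2 for the inspectee (-2<0, 3<6); eliminate 1.
Row s2 is strictly dominated by row s3 (3>-2); eliminate s2.
Only (s3, 2) remains, with payoff 3.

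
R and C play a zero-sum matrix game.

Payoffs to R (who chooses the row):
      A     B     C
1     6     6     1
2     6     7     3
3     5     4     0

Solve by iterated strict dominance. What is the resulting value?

Column B is strictly dominated by C for C (1<6, 3<7, 0<4); eliminate B.
Row 3 is strictly dominated by row 1 (6>5, 1>0); eliminate 3.
Column A is strictly dominated by C for C (1<6, 3<6); eliminate A.
Row 1 is strictly dominated by row 2 (3>1); eliminate 1.
Only (2, C) remains, with payoff 3.

3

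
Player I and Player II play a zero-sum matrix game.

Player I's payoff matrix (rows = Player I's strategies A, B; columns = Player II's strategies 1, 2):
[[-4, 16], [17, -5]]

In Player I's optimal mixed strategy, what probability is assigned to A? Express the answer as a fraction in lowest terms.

Row minima are -4 and -5, so Player I's maximin is -4; column maxima are 17 and 16, so Player II's minimax is 16. These differ, so the equilibrium is in mixed strategies.
Let Player I play A with probability p. Player II is indifferent when −4p + 17(1−p) = 16p − 5(1−p), giving p = 11/21.

11/21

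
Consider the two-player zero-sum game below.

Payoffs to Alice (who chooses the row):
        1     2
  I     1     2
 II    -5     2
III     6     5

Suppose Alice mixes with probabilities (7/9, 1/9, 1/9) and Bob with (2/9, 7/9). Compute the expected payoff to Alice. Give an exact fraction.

163/81

Against (2/9, 7/9), each row's expected payoff is I: 16/9; II: 4/9; III: 47/9.
Taking the (7/9, 1/9, 1/9)-weighted average: (7/9)·(16/9) + (1/9)·(4/9) + (1/9)·(47/9) = 163/81.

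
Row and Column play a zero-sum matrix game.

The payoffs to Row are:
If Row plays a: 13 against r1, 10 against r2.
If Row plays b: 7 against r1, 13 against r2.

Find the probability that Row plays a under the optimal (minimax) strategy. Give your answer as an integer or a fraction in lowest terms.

2/3

Row minima are 10 and 7, so Row's maximin is 10; column maxima are 13 and 13, so Column's minimax is 13. These differ, so the equilibrium is in mixed strategies.
Let Row play a with probability p. Column is indifferent when 13p + 7(1−p) = 10p + 13(1−p), giving p = 2/3.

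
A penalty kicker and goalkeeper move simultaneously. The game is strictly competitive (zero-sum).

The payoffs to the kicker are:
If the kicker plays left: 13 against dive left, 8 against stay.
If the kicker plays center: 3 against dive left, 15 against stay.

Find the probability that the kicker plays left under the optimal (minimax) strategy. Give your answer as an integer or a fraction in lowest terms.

Row minima are 8 and 3, so the kicker's maximin is 8; column maxima are 13 and 15, so the goalkeeper's minimax is 13. These differ, so the equilibrium is in mixed strategies.
Let the kicker play left with probability p. The goalkeeper is indifferent when 13p + 3(1−p) = 8p + 15(1−p), giving p = 12/17.

12/17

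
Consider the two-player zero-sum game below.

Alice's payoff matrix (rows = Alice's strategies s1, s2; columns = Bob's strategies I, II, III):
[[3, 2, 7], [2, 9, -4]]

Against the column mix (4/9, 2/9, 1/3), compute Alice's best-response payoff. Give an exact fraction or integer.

37/9

s1: (3)·(4/9) + (2)·(2/9) + (7)·(1/3) = 37/9.
s2: (2)·(4/9) + (9)·(2/9) + (-4)·(1/3) = 14/9.
The best pure response is s1 with expected payoff 37/9.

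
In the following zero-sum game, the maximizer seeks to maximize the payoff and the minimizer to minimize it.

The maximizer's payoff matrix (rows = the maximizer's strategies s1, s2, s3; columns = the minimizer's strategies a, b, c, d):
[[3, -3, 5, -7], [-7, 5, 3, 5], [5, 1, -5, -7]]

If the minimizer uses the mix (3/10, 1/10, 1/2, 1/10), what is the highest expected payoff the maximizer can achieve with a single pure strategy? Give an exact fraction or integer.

12/5

s1: (3)·(3/10) + (-3)·(1/10) + (5)·(1/2) + (-7)·(1/10) = 12/5.
s2: (-7)·(3/10) + (5)·(1/10) + (3)·(1/2) + (5)·(1/10) = 2/5.
s3: (5)·(3/10) + (1)·(1/10) + (-5)·(1/2) + (-7)·(1/10) = -8/5.
The best pure response is s1 with expected payoff 12/5.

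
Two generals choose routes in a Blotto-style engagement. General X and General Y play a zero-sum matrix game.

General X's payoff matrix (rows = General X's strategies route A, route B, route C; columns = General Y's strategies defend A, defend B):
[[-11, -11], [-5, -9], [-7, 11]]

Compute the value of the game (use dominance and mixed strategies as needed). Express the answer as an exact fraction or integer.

-59/11

Row route A is strictly dominated by row route B, so General X never plays it.
The remaining 2×2 game on (route B, route C) × (defend A, defend B) has no saddle point. Let General X play route B with probability p; indifference gives −5p − 7(1−p) = −9p + 11(1−p), so p = 9/11.
Similarly General Y's optimal q on defend A is 10/11, and the value is -5·(10/11) + (-9)·(1/11) = -59/11.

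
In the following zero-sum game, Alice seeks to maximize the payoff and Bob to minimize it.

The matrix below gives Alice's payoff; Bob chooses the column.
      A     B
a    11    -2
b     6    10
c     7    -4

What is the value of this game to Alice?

122/17

Row c is strictly dominated by row a, so Alice never plays it.
The remaining 2×2 game on (a, b) × (A, B) has no saddle point. Let Alice play a with probability p; indifference gives 11p + 6(1−p) = −2p + 10(1−p), so p = 4/17.
Similarly Bob's optimal q on A is 12/17, and the value is 11·(12/17) + (-2)·(5/17) = 122/17.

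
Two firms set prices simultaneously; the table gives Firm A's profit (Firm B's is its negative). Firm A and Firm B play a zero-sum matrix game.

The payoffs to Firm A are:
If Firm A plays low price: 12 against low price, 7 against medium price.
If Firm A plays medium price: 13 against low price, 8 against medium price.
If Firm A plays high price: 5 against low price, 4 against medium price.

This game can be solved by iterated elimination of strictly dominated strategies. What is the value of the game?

Row low price is strictly dominated by row medium price (13>12, 8>7); eliminate low price.
Column low price is strictly dominated by medium price for Firm B (8<13, 4<5); eliminate low price.
Row high price is strictly dominated by row medium price (8>4); eliminate high price.
Only (medium price, medium price) remains, with payoff 8.

8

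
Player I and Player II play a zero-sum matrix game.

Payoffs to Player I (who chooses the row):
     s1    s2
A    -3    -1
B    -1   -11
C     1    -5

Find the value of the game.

-2

Row B is strictly dominated by row C, so Player I never plays it.
The remaining 2×2 game on (A, C) × (s1, s2) has no saddle point. Let Player I play A with probability p; indifference gives −3p + (1−p) = −p − 5(1−p), so p = 3/4.
Similarly Player II's optimal q on s1 is 1/2, and the value is -3·(1/2) + (-1)·(1/2) = -2.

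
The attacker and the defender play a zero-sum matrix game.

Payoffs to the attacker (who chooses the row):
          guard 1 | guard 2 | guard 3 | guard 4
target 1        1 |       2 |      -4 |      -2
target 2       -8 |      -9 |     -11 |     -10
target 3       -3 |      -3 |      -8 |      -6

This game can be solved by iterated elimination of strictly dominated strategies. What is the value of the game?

-4

Column guard 4 is strictly dominated by guard 3 for the defender (-4<-2, -11<-10, -8<-6); eliminate guard 4.
Row target 2 is strictly dominated by row target 1 (1>-8, 2>-9, -4>-11); eliminate target 2.
Row target 3 is strictly dominated by row target 1 (1>-3, 2>-3, -4>-8); eliminate target 3.
Column guard 2 is strictly dominated by guard 1 for the defender (1<2); eliminate guard 2.
Column guard 1 is strictly dominated by guard 3 for the defender (-4<1); eliminate guard 1.
Only (target 1, guard 3) remains, with payoff -4.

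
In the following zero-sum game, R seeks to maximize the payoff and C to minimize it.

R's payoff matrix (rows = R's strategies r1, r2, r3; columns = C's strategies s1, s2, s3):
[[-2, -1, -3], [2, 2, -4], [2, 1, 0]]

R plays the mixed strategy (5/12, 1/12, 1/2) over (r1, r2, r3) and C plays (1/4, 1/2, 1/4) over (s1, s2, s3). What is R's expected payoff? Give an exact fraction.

Against (1/4, 1/2, 1/4), each row's expected payoff is r1: -7/4; r2: 1/2; r3: 1.
Taking the (5/12, 1/12, 1/2)-weighted average: (5/12)·(-7/4) + (1/12)·(1/2) + (1/2)·(1) = -3/16.

-3/16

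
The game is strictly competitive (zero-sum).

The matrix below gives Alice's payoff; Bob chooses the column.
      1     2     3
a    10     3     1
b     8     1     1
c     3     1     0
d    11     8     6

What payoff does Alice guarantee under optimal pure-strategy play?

6

Row minima: 1, 1, 0, 6 → Alice's maximin is 6.
Column maxima: 11, 8, 6 → Bob's minimax is 6.
They coincide at (d, 3), so the value is 6.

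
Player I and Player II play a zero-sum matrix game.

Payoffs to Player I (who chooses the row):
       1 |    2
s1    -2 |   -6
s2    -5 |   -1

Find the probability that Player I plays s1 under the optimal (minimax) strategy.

Row minima are -6 and -5, so Player I's maximin is -5; column maxima are -2 and -1, so Player II's minimax is -2. These differ, so the equilibrium is in mixed strategies.
Let Player I play s1 with probability p. Player II is indifferent when −2p − 5(1−p) = −6p − (1−p), giving p = 1/2.

1/2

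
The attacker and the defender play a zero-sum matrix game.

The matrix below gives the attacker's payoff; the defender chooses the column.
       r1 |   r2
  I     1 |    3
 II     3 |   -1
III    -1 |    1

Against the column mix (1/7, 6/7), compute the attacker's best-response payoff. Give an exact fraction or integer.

I: (1)·(1/7) + (3)·(6/7) = 19/7.
II: (3)·(1/7) + (-1)·(6/7) = -3/7.
III: (-1)·(1/7) + (1)·(6/7) = 5/7.
The best pure response is I with expected payoff 19/7.

19/7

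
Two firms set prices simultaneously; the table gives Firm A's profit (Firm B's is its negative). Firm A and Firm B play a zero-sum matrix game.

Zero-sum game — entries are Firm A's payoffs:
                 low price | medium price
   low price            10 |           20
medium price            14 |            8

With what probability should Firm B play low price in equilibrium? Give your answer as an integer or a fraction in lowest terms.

Row minima are 10 and 8, so Firm A's maximin is 10; column maxima are 14 and 20, so Firm B's minimax is 14. These differ, so the equilibrium is in mixed strategies.
Let Firm B play low price with probability q. Firm A is indifferent when 10q + 20(1−q) = 14q + 8(1−q), giving q = 3/4.

3/4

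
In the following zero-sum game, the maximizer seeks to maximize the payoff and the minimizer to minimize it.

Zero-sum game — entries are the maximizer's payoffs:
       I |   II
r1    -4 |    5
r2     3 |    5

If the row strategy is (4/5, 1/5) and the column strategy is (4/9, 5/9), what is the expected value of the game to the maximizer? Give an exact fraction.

Against (4/9, 5/9), each row's expected payoff is r1: 1; r2: 37/9.
Taking the (4/5, 1/5)-weighted average: (4/5)·(1) + (1/5)·(37/9) = 73/45.

73/45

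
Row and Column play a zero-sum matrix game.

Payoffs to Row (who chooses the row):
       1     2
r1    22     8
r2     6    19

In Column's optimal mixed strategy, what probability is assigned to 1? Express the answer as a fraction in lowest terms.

Row minima are 8 and 6, so Row's maximin is 8; column maxima are 22 and 19, so Column's minimax is 19. These differ, so the equilibrium is in mixed strategies.
Let Column play 1 with probability q. Row is indifferent when 22q + 8(1−q) = 6q + 19(1−q), giving q = 11/27.

11/27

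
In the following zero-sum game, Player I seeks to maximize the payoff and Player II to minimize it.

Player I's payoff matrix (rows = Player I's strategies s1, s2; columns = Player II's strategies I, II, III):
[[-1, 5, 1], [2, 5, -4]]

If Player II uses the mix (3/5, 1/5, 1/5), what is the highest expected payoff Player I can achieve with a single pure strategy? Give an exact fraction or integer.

s1: (-1)·(3/5) + (5)·(1/5) + (1)·(1/5) = 3/5.
s2: (2)·(3/5) + (5)·(1/5) + (-4)·(1/5) = 7/5.
The best pure response is s2 with expected payoff 7/5.

7/5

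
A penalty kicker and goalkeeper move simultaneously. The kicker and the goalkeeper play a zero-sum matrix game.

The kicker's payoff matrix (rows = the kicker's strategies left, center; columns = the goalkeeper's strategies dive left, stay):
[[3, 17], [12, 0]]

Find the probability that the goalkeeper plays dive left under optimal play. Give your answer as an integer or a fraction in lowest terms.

Row minima are 3 and 0, so the kicker's maximin is 3; column maxima are 12 and 17, so the goalkeeper's minimax is 12. These differ, so the equilibrium is in mixed strategies.
Let the goalkeeper play dive left with probability q. The kicker is indifferent when 3q + 17(1−q) = 12q, giving q = 17/26.

17/26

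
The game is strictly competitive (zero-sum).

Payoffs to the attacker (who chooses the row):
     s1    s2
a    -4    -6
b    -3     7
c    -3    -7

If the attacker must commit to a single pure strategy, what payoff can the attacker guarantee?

The worst-case payoff for each row is a: -6, b: -3, c: -7.
The best of these is -3.

-3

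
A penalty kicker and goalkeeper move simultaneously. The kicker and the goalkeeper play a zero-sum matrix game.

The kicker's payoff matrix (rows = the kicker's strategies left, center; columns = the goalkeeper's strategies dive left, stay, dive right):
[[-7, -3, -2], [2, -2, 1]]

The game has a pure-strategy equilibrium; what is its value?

-2

Row minima: -7, -2 → the kicker's maximin is -2.
Column maxima: 2, -2, 1 → the goalkeeper's minimax is -2.
They coincide at (center, stay), so the value is -2.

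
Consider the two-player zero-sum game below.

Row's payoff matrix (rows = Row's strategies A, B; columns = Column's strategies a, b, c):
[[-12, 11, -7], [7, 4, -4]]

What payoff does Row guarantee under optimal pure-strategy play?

Row minima: -12, -4 → Row's maximin is -4.
Column maxima: 7, 11, -4 → Column's minimax is -4.
They coincide at (B, c), so the value is -4.

-4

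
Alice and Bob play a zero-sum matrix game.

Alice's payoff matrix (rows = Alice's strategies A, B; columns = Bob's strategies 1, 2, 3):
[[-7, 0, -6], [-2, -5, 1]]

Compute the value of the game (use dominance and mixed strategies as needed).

-7/2

Column 3 is strictly dominated by 1 for Bob (it gives Alice more in every row).
The remaining 2×2 game on (A, B) × (1, 2) has no saddle point. Let Alice play A with probability p; indifference gives −7p − 2(1−p) = −5(1−p), so p = 3/10.
Similarly Bob's optimal q on 1 is 1/2, and the value is -7·(1/2) + (0)·(1/2) = -7/2.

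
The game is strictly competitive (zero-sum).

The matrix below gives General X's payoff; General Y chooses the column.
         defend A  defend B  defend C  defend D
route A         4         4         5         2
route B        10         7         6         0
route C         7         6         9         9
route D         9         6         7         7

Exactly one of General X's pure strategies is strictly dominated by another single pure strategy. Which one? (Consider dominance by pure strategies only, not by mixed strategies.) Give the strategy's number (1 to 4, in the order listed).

Compare route A with route C: 7 > 4, 6 > 4, 9 > 5, 9 > 2.
So route C strictly dominates route A for General X; route A is strictly dominated.

1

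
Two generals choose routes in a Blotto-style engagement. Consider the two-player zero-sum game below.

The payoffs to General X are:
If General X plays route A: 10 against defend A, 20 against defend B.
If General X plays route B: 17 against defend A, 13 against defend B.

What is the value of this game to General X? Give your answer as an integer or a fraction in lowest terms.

15

Row minima are 10 and 13, so General X's maximin is 13; column maxima are 17 and 20, so General Y's minimax is 17. These differ, so the equilibrium is in mixed strategies.
Let General X play route A with probability p. General Y is indifferent when 10p + 17(1−p) = 20p + 13(1−p), giving p = 2/7.
Let General Y play defend A with probability q. General X is indifferent when 10q + 20(1−q) = 17q + 13(1−q), giving q = 1/2.
The value is 10·(1/2) + (20)·(1/2) = 15.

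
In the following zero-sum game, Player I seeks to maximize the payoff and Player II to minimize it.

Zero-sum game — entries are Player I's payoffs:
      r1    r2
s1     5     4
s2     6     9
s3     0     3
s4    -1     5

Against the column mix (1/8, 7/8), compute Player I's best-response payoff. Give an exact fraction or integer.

69/8

s1: (5)·(1/8) + (4)·(7/8) = 33/8.
s2: (6)·(1/8) + (9)·(7/8) = 69/8.
s3: (0)·(1/8) + (3)·(7/8) = 21/8.
s4: (-1)·(1/8) + (5)·(7/8) = 17/4.
The best pure response is s2 with expected payoff 69/8.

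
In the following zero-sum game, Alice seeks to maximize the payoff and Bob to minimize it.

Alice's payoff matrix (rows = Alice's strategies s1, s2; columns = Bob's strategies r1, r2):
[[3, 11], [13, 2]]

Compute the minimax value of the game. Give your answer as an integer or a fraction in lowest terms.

137/19

Row minima are 3 and 2, so Alice's maximin is 3; column maxima are 13 and 11, so Bob's minimax is 11. These differ, so the equilibrium is in mixed strategies.
Let Alice play s1 with probability p. Bob is indifferent when 3p + 13(1−p) = 11p + 2(1−p), giving p = 11/19.
Let Bob play r1 with probability q. Alice is indifferent when 3q + 11(1−q) = 13q + 2(1−q), giving q = 9/19.
The value is 3·(9/19) + (11)·(10/19) = 137/19.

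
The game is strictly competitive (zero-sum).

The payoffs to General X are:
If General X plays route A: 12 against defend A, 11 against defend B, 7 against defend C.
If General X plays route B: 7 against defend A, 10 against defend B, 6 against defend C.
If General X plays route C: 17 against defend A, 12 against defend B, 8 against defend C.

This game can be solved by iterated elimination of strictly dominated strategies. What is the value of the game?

Column defend A is strictly dominated by defend C for General Y (7<12, 6<7, 8<17); eliminate defend A.
Column defend B is strictly dominated by defend C for General Y (7<11, 6<10, 8<12); eliminate defend B.
Row route B is strictly dominated by row route A (7>6); eliminate route B.
Row route A is strictly dominated by row route C (8>7); eliminate route A.
Only (route C, defend C) remains, with payoff 8.

8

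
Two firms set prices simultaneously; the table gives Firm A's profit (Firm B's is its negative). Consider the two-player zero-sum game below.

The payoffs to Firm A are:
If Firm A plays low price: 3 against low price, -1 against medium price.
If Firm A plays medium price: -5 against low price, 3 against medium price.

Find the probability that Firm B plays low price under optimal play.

Row minima are -1 and -5, so Firm A's maximin is -1; column maxima are 3 and 3, so Firm B's minimax is 3. These differ, so the equilibrium is in mixed strategies.
Let Firm B play low price with probability q. Firm A is indifferent when 3q − (1−q) = −5q + 3(1−q), giving q = 1/3.

1/3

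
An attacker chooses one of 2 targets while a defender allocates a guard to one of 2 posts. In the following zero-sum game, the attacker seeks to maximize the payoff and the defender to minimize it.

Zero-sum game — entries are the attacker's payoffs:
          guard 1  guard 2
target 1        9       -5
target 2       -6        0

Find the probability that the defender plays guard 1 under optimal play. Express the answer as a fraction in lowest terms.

Row minima are -5 and -6, so the attacker's maximin is -5; column maxima are 9 and 0, so the defender's minimax is 0. These differ, so the equilibrium is in mixed strategies.
Let the defender play guard 1 with probability q. The attacker is indifferent when 9q − 5(1−q) = −6q, giving q = 1/4.

1/4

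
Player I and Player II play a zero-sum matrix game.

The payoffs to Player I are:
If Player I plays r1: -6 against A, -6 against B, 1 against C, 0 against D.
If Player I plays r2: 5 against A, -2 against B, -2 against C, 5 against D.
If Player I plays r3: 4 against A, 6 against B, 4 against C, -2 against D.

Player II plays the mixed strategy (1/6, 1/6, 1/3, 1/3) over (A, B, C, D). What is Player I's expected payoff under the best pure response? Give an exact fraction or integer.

r1: (-6)·(1/6) + (-6)·(1/6) + (1)·(1/3) + (0)·(1/3) = -5/3.
r2: (5)·(1/6) + (-2)·(1/6) + (-2)·(1/3) + (5)·(1/3) = 3/2.
r3: (4)·(1/6) + (6)·(1/6) + (4)·(1/3) + (-2)·(1/3) = 7/3.
The best pure response is r3 with expected payoff 7/3.

7/3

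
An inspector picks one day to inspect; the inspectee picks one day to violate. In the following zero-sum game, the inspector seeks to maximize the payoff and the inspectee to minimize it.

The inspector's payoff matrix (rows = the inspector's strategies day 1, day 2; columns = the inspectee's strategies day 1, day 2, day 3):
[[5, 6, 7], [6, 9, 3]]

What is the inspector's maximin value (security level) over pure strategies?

5

The worst-case payoff for each row is day 1: 5, day 2: 3.
The best of these is 5.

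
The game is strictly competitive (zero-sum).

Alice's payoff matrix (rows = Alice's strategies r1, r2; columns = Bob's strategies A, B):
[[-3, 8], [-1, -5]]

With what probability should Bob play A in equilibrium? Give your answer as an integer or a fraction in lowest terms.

Row minima are -3 and -5, so Alice's maximin is -3; column maxima are -1 and 8, so Bob's minimax is -1. These differ, so the equilibrium is in mixed strategies.
Let Bob play A with probability q. Alice is indifferent when −3q + 8(1−q) = −q − 5(1−q), giving q = 13/15.

13/15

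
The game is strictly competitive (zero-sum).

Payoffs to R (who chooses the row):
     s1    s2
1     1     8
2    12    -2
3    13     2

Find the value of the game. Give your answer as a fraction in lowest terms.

Row 2 is strictly dominated by row 3, so R never plays it.
The remaining 2×2 game on (1, 3) × (s1, s2) has no saddle point. Let R play 1 with probability p; indifference gives p + 13(1−p) = 8p + 2(1−p), so p = 11/18.
Similarly C's optimal q on s1 is 1/3, and the value is 1·(1/3) + (8)·(2/3) = 17/3.

17/3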